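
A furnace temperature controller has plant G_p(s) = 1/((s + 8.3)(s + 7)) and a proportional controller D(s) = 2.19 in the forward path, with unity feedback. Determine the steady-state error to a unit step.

The loop is type 0. Static position error constant K_pos = D(0)·G_p(0) = 2.19·0.01721 = 0.03769.
Steady-state error to a unit step: e_ss = 1/(1+K_pos) = 1/1.038 = 0.964.

0.964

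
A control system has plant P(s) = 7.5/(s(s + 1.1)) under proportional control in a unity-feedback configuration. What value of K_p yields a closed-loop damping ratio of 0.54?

Closed-loop characteristic equation: s² + 1.1s + K_p·7.5 = 0.
So ω_n = √(7.5K_p) and 2ζω_n = 1.1, giving ζ = 1.1/(2√(7.5K_p)).
Setting ζ = 0.54: √(7.5K_p) = 1.1/(2·0.54) = 1.019, so K_p = 1.037/7.5 = 0.138.

K_p = 0.138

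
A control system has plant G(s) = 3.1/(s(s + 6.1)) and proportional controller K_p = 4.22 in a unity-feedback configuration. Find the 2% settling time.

T_s ≈ 1.31 s

From 1 + K_pG(s) = 0: s² + 6.1s + 13.08 = 0 ⇒ ω_n = 3.617, ζ = 0.8433.
2% settling time T_s ≈ 4/(ζω_n) = 4/3.05 = 1.31 s.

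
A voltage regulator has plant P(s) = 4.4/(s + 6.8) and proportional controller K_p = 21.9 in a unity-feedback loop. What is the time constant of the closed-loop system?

Closed-loop transfer function: T(s) = K_p·P(s)/(1 + K_p·P(s)) = 96.36/(s + 6.8 + 96.36) = 96.36/(s + 103.2).
Time constant τ = 1/103.2 = 0.00969 s.

τ = 0.00969 s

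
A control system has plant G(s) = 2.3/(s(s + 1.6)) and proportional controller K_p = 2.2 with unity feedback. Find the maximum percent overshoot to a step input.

30.3%

Closed-loop characteristic equation: s² + 1.6s + 5.06 = 0, so ω_n = 2.249 rad/s and ζ = 1.6/(2·2.249) = 0.3556.
%OS = 100·exp(−πζ/√(1−ζ²)) = 100·exp(−π·0.3556/√0.8735) = 30.3%.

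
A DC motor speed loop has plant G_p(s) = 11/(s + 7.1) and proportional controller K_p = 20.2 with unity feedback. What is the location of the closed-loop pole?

s = -229.3

Closed-loop transfer function: T(s) = K_p·G_p(s)/(1 + K_p·G_p(s)) = 222.2/(s + 7.1 + 222.2) = 222.2/(s + 229.3).
The closed-loop pole is at s = −229.3.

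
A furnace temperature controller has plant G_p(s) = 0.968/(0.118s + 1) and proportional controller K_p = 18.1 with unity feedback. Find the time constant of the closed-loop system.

Closed loop: T(s) = K_p·G_p/(1+K_p·G_p) = 17.52/(0.118s + 1 + 17.52), with pole at s = −(1 + 17.52)/0.118 = −157.
Closed-loop time constant τ = 1/157 = 0.00637 s.

τ = 0.00637 s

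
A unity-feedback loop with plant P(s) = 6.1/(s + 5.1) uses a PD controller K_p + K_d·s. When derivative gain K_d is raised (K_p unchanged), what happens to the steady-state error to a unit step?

unchanged

At s = 0 the derivative term contributes nothing: C(0) = K_p regardless of K_d, so K_pos = K_p·P(0) and e_ss are unchanged.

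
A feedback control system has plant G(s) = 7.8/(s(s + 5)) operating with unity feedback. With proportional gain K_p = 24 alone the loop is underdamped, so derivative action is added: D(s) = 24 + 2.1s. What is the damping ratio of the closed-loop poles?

ζ = 0.781

Forward path: (24 + 2.1s)·7.8/(s(s+5)). The closed-loop characteristic equation is s² + (5 + 7.8·2.1)s + 7.8·24 = 0.
That is s² + 21.38s + 187.2 = 0, so ω_n = 13.68 rad/s and ζ = 21.38/(2·13.68) = 0.7813.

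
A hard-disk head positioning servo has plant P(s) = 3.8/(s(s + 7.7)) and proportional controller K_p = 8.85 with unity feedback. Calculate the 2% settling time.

From 1 + K_pP(s) = 0: s² + 7.7s + 33.63 = 0 ⇒ ω_n = 5.799, ζ = 0.6639.
2% settling time T_s ≈ 4/(ζω_n) = 4/3.85 = 1.04 s.

T_s ≈ 1.04 s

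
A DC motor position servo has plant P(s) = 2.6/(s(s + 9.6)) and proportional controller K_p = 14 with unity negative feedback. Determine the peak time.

Closed-loop characteristic equation: s² + 9.6s + 36.4 = 0, so ω_n = 6.033 rad/s and ζ = 9.6/(2·6.033) = 0.7956.
Damped frequency ω_d = ω_n√(1−ζ²) = 3.655 rad/s, so peak time T_p = π/ω_d = 0.86 s.

T_p = 0.86 s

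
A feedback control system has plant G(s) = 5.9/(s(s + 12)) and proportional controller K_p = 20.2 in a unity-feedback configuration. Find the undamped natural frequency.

1 + K_p·G(s) = 0 gives s² + 12s + 119.2 = 0.
So ω_n² = 119.2 ⇒ ω_n = 10.92 rad/s, and ζ = 12/(2ω_n) = 0.55.

ω_n = 10.9 rad/s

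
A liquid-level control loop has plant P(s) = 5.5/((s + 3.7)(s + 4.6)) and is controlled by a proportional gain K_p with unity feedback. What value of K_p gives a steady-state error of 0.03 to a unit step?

Steady-state error for a unit step on this type-0 loop is 1/(1 + K_p·P(0)).
P(0) = 0.3231. Require 1/(1 + K_p·0.3231) = 0.03, so 1 + 0.3231·K_p = 33.33.
K_p = (33.33 − 1)/0.3231 = 100.

K_p = 100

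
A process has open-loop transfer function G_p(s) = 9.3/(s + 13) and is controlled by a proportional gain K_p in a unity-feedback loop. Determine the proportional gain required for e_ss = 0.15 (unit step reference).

K_p = 7.92

Steady-state error for a unit step on this type-0 loop is 1/(1 + K_p·G_p(0)).
G_p(0) = 0.7154. Require 1/(1 + K_p·0.7154) = 0.15, so 1 + 0.7154·K_p = 6.667.
K_p = (6.667 − 1)/0.7154 = 7.92.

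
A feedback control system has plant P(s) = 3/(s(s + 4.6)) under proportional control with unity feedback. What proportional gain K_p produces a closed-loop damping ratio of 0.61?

Closed-loop characteristic equation: s² + 4.6s + K_p·3 = 0.
So ω_n = √(3K_p) and 2ζω_n = 4.6, giving ζ = 4.6/(2√(3K_p)).
Setting ζ = 0.61: √(3K_p) = 4.6/(2·0.61) = 3.77, so K_p = 14.22/3 = 4.74.

K_p = 4.74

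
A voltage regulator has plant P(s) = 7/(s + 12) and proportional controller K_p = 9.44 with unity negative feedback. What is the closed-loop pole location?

s = -78.08

Closed-loop transfer function: T(s) = K_p·P(s)/(1 + K_p·P(s)) = 66.08/(s + 12 + 66.08) = 66.08/(s + 78.08).
The closed-loop pole is at s = −78.08.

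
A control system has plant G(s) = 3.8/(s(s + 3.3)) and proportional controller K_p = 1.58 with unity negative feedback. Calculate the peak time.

T_p = 1.73 s

Closed-loop characteristic equation: s² + 3.3s + 6.004 = 0, so ω_n = 2.45 rad/s and ζ = 3.3/(2·2.45) = 0.6734.
Damped frequency ω_d = ω_n√(1−ζ²) = 1.811 rad/s, so peak time T_p = π/ω_d = 1.73 s.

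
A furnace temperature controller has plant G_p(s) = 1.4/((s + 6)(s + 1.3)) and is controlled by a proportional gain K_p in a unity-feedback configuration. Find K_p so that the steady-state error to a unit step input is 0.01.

K_p = 552

For a type-0 loop with proportional control, e_ss = 1/(1 + K_p·G_p(0)).
G_p(0) = 0.1795. Require 1/(1 + K_p·0.1795) = 0.01, so 1 + 0.1795·K_p = 100.
K_p = (100 − 1)/0.1795 = 552.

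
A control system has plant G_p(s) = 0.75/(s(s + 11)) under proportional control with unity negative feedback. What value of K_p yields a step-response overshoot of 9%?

From %OS = 100·exp(−πζ/√(1−ζ²)) = 9%, ζ = −ln(0.09)/√(π²+ln²(0.09)) = 0.6083.
Characteristic equation s² + 11s + 0.75K_p = 0 gives ζ = 11/(2√(0.75K_p)).
Setting ζ = 0.6083: √(0.75K_p) = 11/(2·0.6083) = 9.041, so K_p = 81.74/0.75 = 109.

K_p = 109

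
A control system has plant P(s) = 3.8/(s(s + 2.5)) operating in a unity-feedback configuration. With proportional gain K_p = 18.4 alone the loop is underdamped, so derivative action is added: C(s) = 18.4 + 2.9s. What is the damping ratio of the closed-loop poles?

ζ = 0.808

Forward path: (18.4 + 2.9s)·3.8/(s(s+2.5)). The closed-loop characteristic equation is s² + (2.5 + 3.8·2.9)s + 3.8·18.4 = 0.
That is s² + 13.52s + 69.92 = 0, so ω_n = 8.362 rad/s and ζ = 13.52/(2·8.362) = 0.8084.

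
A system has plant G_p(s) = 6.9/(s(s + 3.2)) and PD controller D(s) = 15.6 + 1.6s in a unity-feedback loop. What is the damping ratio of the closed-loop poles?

ζ = 0.686

Forward path: (15.6 + 1.6s)·6.9/(s(s+3.2)). The closed-loop characteristic equation is s² + (3.2 + 6.9·1.6)s + 6.9·15.6 = 0.
That is s² + 14.24s + 107.6 = 0, so ω_n = 10.37 rad/s and ζ = 14.24/(2·10.37) = 0.6863.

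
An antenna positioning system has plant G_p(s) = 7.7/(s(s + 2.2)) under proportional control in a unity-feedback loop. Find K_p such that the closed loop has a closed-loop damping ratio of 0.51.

Closed-loop characteristic equation: s² + 2.2s + K_p·7.7 = 0.
So ω_n = √(7.7K_p) and 2ζω_n = 2.2, giving ζ = 2.2/(2√(7.7K_p)).
Setting ζ = 0.51: √(7.7K_p) = 2.2/(2·0.51) = 2.157, so K_p = 4.652/7.7 = 0.604.

K_p = 0.604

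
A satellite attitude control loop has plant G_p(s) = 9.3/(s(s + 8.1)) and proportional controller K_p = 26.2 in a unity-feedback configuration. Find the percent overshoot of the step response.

43%

From 1 + K_pG_p(s) = 0: s² + 8.1s + 243.7 = 0 ⇒ ω_n = 15.61, ζ = 0.2595.
%OS = 100·exp(−πζ/√(1−ζ²)) = 100·exp(−π·0.2595/√0.9327) = 43%.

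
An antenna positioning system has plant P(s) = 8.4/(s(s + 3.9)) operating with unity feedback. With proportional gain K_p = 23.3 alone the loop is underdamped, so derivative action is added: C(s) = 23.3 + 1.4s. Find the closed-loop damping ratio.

Forward path: (23.3 + 1.4s)·8.4/(s(s+3.9)). The closed-loop characteristic equation is s² + (3.9 + 8.4·1.4)s + 8.4·23.3 = 0.
That is s² + 15.66s + 195.7 = 0, so ω_n = 13.99 rad/s and ζ = 15.66/(2·13.99) = 0.5597.

ζ = 0.56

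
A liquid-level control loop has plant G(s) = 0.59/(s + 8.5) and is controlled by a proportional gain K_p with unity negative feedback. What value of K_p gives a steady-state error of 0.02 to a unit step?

K_p = 706

For a type-0 loop with proportional control, e_ss = 1/(1 + K_p·G(0)).
G(0) = 0.06941. Require 1/(1 + K_p·0.06941) = 0.02, so 1 + 0.06941·K_p = 50.
K_p = (50 − 1)/0.06941 = 706.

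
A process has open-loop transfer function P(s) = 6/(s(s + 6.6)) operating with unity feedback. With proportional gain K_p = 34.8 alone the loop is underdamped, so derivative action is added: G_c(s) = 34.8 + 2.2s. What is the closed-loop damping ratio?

ζ = 0.685

Forward path: (34.8 + 2.2s)·6/(s(s+6.6)). The closed-loop characteristic equation is s² + (6.6 + 6·2.2)s + 6·34.8 = 0.
That is s² + 19.8s + 208.8 = 0, so ω_n = 14.45 rad/s and ζ = 19.8/(2·14.45) = 0.6851.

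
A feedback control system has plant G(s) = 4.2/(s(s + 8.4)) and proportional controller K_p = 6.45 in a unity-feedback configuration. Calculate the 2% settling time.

T_s ≈ 0.952 s

The closed-loop denominator s² + 8.4s + 27.09 gives ω_n = √27.09 = 5.205 and ζ = 8.4/(2ω_n) = 0.8069.
2% settling time T_s ≈ 4/(ζω_n) = 4/4.2 = 0.952 s.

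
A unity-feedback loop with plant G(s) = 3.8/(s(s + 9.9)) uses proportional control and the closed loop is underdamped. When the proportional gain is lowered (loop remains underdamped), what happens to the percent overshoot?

decrease

ζ = 9.9/(2√(3.8K_p)) rises as K_p falls; higher damping means less overshoot.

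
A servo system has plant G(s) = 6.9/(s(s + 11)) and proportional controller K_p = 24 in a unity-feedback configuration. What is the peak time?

From 1 + K_pG(s) = 0: s² + 11s + 165.6 = 0 ⇒ ω_n = 12.87, ζ = 0.4274.
Damped frequency ω_d = ω_n√(1−ζ²) = 11.63 rad/s, so peak time T_p = π/ω_d = 0.27 s.

T_p = 0.27 s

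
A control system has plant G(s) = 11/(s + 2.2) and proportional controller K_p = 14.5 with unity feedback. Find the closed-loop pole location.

Closed-loop transfer function: T(s) = K_p·G(s)/(1 + K_p·G(s)) = 159.5/(s + 2.2 + 159.5) = 159.5/(s + 161.7).
The closed-loop pole is at s = −161.7.

s = -161.7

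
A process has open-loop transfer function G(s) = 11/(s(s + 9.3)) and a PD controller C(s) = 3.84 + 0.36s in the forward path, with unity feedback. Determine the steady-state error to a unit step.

0

The open loop C(s)G(s) has a pole at the origin (type 1), so the static position error constant is infinite and e_ss = 1/(1+∞) = 0.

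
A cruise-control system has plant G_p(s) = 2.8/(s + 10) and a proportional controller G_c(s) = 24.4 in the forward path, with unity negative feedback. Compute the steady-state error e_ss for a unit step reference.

The loop is type 0. Static position error constant K_pos = G_c(0)·G_p(0) = 24.4·0.28 = 6.832.
Steady-state error to a unit step: e_ss = 1/(1+K_pos) = 1/7.832 = 0.128.

0.128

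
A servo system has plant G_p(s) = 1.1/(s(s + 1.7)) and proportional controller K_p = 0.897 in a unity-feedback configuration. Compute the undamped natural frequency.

With unity feedback the closed-loop characteristic equation is s² + 1.7s + 0.897·1.1 = s² + 1.7s + 0.9867 = 0.
Matching s² + 2ζω_n s + ω_n²: ω_n = √0.9867 = 0.9933 rad/s and 2ζω_n = 1.7, so ζ = 1.7/(2·0.9933) = 0.856.

ω_n = 0.993 rad/s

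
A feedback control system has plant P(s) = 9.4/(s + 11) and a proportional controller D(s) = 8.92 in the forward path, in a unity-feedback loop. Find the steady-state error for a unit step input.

0.116

The loop is type 0. Static position error constant K_pos = D(0)·P(0) = 8.92·0.8545 = 7.623.
Steady-state error to a unit step: e_ss = 1/(1+K_pos) = 1/8.623 = 0.116.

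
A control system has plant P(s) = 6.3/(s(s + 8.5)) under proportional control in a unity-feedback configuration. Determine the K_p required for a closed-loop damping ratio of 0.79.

K_p = 4.59

Closed-loop characteristic equation: s² + 8.5s + K_p·6.3 = 0.
So ω_n = √(6.3K_p) and 2ζω_n = 8.5, giving ζ = 8.5/(2√(6.3K_p)).
Setting ζ = 0.79: √(6.3K_p) = 8.5/(2·0.79) = 5.38, so K_p = 28.94/6.3 = 4.59.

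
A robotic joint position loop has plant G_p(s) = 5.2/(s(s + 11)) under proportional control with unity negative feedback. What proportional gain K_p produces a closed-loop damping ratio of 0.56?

Closed-loop characteristic equation: s² + 11s + K_p·5.2 = 0.
So ω_n = √(5.2K_p) and 2ζω_n = 11, giving ζ = 11/(2√(5.2K_p)).
Setting ζ = 0.56: √(5.2K_p) = 11/(2·0.56) = 9.821, so K_p = 96.46/5.2 = 18.6.

K_p = 18.6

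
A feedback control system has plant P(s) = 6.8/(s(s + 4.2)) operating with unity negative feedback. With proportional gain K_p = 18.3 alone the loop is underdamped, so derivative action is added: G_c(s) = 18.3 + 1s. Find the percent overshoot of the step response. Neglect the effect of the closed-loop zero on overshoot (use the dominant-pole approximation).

Forward path: (18.3 + 1s)·6.8/(s(s+4.2)). The closed-loop characteristic equation is s² + (4.2 + 6.8·1)s + 6.8·18.3 = 0.
That is s² + 11s + 124.4 = 0, so ω_n = 11.16 rad/s and ζ = 11/(2·11.16) = 0.493.
%OS = 100·exp(−πζ/√(1−ζ²)) = 16.9%.

16.9%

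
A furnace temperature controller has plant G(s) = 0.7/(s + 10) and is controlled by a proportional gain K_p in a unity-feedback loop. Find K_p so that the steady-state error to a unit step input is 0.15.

Steady-state error for a unit step on this type-0 loop is 1/(1 + K_p·G(0)).
G(0) = 0.07. Require 1/(1 + K_p·0.07) = 0.15, so 1 + 0.07·K_p = 6.667.
K_p = (6.667 − 1)/0.07 = 81.

K_p = 81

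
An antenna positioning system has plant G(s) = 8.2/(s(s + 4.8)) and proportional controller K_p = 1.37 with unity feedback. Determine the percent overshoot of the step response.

Closed-loop characteristic equation: s² + 4.8s + 11.23 = 0, so ω_n = 3.352 rad/s and ζ = 4.8/(2·3.352) = 0.7161.
%OS = 100·exp(−πζ/√(1−ζ²)) = 100·exp(−π·0.7161/√0.4873) = 3.99%.

3.99%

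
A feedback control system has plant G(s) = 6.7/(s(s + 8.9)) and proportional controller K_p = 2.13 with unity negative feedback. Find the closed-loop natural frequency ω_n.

1 + K_p·G(s) = 0 gives s² + 8.9s + 14.27 = 0.
So ω_n² = 14.27 ⇒ ω_n = 3.778 rad/s, and ζ = 8.9/(2ω_n) = 1.18.

ω_n = 3.78 rad/s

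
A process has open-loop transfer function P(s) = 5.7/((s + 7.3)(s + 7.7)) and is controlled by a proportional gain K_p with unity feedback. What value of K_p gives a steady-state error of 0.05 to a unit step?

The loop is type 0, so e_ss(step) = 1/(1 + K_pos) with K_pos = K_p·P(0).
P(0) = 0.1014. Require 1/(1 + K_p·0.1014) = 0.05, so 1 + 0.1014·K_p = 20.
K_p = (20 − 1)/0.1014 = 187.

K_p = 187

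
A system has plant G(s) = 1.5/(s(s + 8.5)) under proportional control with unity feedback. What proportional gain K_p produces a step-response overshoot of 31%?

From %OS = 100·exp(−πζ/√(1−ζ²)) = 31%, ζ = −ln(0.31)/√(π²+ln²(0.31)) = 0.3493.
Characteristic equation s² + 8.5s + 1.5K_p = 0 gives ζ = 8.5/(2√(1.5K_p)).
Setting ζ = 0.3493: √(1.5K_p) = 8.5/(2·0.3493) = 12.17, so K_p = 148/1.5 = 98.7.

K_p = 98.7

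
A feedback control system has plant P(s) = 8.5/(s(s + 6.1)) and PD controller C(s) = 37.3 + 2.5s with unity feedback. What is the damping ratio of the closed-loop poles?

ζ = 0.768

Forward path: (37.3 + 2.5s)·8.5/(s(s+6.1)). The closed-loop characteristic equation is s² + (6.1 + 8.5·2.5)s + 8.5·37.3 = 0.
That is s² + 27.35s + 317 = 0, so ω_n = 17.81 rad/s and ζ = 27.35/(2·17.81) = 0.768.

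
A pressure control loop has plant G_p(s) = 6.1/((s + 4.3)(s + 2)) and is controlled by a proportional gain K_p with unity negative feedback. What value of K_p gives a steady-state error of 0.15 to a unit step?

For a type-0 loop with proportional control, e_ss = 1/(1 + K_p·G_p(0)).
G_p(0) = 0.7093. Require 1/(1 + K_p·0.7093) = 0.15, so 1 + 0.7093·K_p = 6.667.
K_p = (6.667 − 1)/0.7093 = 7.99.

K_p = 7.99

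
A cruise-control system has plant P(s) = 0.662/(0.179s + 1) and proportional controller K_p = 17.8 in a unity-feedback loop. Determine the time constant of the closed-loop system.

Closed loop: T(s) = K_p·P/(1+K_p·P) = 11.78/(0.179s + 1 + 11.78), with pole at s = −(1 + 11.78)/0.179 = −71.42.
Closed-loop time constant τ = 1/71.42 = 0.014 s.

τ = 0.014 s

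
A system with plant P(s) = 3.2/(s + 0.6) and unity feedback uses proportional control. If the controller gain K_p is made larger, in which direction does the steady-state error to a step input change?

decrease

e_ss = 1/(1 + K_p·P(0)); a larger K_p raises the denominator, so e_ss decreases.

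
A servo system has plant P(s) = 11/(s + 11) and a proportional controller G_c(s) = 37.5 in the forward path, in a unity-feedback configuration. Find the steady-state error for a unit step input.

0.026

The loop is type 0. Static position error constant K_pos = G_c(0)·P(0) = 37.5·1 = 37.5.
Steady-state error to a unit step: e_ss = 1/(1+K_pos) = 1/38.5 = 0.026.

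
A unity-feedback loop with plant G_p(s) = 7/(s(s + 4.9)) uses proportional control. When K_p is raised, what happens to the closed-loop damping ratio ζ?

decrease

ζ = 4.9/(2√(7K_p)); increasing K_p raises the denominator, so ζ falls.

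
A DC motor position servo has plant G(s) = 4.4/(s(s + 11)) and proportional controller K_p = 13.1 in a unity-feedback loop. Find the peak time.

T_p = 0.6 s

From 1 + K_pG(s) = 0: s² + 11s + 57.64 = 0 ⇒ ω_n = 7.592, ζ = 0.7244.
Damped frequency ω_d = ω_n√(1−ζ²) = 5.234 rad/s, so peak time T_p = π/ω_d = 0.6 s.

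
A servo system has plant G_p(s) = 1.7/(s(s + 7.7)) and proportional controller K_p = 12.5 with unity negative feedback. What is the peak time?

T_p = 1.24 s

From 1 + K_pG_p(s) = 0: s² + 7.7s + 21.25 = 0 ⇒ ω_n = 4.61, ζ = 0.8352.
Damped frequency ω_d = ω_n√(1−ζ²) = 2.535 rad/s, so peak time T_p = π/ω_d = 1.24 s.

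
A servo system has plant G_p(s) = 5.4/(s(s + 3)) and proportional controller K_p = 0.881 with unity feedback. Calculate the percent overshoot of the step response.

5.1%

From 1 + K_pG_p(s) = 0: s² + 3s + 4.757 = 0 ⇒ ω_n = 2.181, ζ = 0.6877.
%OS = 100·exp(−πζ/√(1−ζ²)) = 100·exp(−π·0.6877/√0.5271) = 5.1%.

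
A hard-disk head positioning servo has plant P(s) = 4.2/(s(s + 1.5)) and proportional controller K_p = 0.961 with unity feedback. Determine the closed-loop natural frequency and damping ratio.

ω_n = 2.01 rad/s, ζ = 0.373

With unity feedback the closed-loop characteristic equation is s² + 1.5s + 0.961·4.2 = s² + 1.5s + 4.036 = 0.
So ω_n² = 4.036 ⇒ ω_n = 2.009 rad/s, and ζ = 1.5/(2ω_n) = 0.373.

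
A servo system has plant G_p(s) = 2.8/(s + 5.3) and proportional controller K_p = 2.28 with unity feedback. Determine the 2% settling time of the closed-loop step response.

T_s ≈ 0.342 s

Closed-loop transfer function: T(s) = K_p·G_p(s)/(1 + K_p·G_p(s)) = 6.384/(s + 5.3 + 6.384) = 6.384/(s + 11.68).
Time constant τ = 1/11.68 = 0.08559 s, so the 2% settling time is about 4τ = 0.342 s.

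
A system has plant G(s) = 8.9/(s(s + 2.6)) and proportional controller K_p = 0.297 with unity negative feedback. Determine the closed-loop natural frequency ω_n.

ω_n = 1.63 rad/s

1 + K_p·G(s) = 0 gives s² + 2.6s + 2.643 = 0.
Matching s² + 2ζω_n s + ω_n²: ω_n = √2.643 = 1.626 rad/s and 2ζω_n = 2.6, so ζ = 2.6/(2·1.626) = 0.8.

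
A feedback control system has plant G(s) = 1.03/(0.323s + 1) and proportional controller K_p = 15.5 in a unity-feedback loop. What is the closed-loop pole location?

Closed loop: T(s) = K_p·G/(1+K_p·G) = 15.96/(0.323s + 1 + 15.96), with pole at s = −(1 + 15.96)/0.323 = −52.52.

s = -52.52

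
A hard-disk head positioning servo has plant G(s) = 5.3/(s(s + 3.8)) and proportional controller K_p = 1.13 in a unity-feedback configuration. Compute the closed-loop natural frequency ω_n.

The closed-loop denominator is s(s+3.8) + 1.13·5.3 = s² + 3.8s + 5.989.
Matching s² + 2ζω_n s + ω_n²: ω_n = √5.989 = 2.447 rad/s and 2ζω_n = 3.8, so ζ = 3.8/(2·2.447) = 0.776.

ω_n = 2.45 rad/s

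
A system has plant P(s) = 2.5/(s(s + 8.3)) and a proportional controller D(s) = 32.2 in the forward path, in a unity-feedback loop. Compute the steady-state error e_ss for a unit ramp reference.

0.103

The loop has one pole at the origin (type 1). Velocity error constant K_v = lim_{s→0} s·D(s)P(s) = 32.2·2.5/8.3 = 9.699.
Steady-state error to a unit ramp: e_ss = 1/K_v = 0.103.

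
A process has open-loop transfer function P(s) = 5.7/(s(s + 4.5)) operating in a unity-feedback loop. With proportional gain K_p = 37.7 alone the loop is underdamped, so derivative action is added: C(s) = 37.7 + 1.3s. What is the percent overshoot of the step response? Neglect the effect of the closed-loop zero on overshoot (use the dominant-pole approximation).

Forward path: (37.7 + 1.3s)·5.7/(s(s+4.5)). The closed-loop characteristic equation is s² + (4.5 + 5.7·1.3)s + 5.7·37.7 = 0.
That is s² + 11.91s + 214.9 = 0, so ω_n = 14.66 rad/s and ζ = 11.91/(2·14.66) = 0.4062.
%OS = 100·exp(−πζ/√(1−ζ²)) = 24.7%.

24.7%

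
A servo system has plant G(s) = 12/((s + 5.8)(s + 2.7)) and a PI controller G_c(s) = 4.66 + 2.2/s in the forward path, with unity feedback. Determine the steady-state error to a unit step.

0

The open loop G_c(s)G(s) has a pole at the origin (type 1), so the static position error constant is infinite and e_ss = 1/(1+∞) = 0.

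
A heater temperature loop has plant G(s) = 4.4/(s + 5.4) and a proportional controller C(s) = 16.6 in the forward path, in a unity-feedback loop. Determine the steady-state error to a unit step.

0.0688

The loop is type 0. Static position error constant K_pos = C(0)·G(0) = 16.6·0.8148 = 13.53.
Steady-state error to a unit step: e_ss = 1/(1+K_pos) = 1/14.53 = 0.0688.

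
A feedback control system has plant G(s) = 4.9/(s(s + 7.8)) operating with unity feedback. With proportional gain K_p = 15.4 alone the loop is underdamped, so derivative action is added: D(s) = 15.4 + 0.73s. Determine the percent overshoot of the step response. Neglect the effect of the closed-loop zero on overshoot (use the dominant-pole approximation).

6.57%

Forward path: (15.4 + 0.73s)·4.9/(s(s+7.8)). The closed-loop characteristic equation is s² + (7.8 + 4.9·0.73)s + 4.9·15.4 = 0.
That is s² + 11.38s + 75.46 = 0, so ω_n = 8.687 rad/s and ζ = 11.38/(2·8.687) = 0.6548.
%OS = 100·exp(−πζ/√(1−ζ²)) = 6.57%.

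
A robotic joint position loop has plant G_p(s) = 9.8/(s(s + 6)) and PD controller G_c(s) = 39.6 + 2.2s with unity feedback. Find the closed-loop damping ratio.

Forward path: (39.6 + 2.2s)·9.8/(s(s+6)). The closed-loop characteristic equation is s² + (6 + 9.8·2.2)s + 9.8·39.6 = 0.
That is s² + 27.56s + 388.1 = 0, so ω_n = 19.7 rad/s and ζ = 27.56/(2·19.7) = 0.6995.

ζ = 0.7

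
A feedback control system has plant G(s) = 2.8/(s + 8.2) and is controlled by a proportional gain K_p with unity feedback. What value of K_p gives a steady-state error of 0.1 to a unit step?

K_p = 26.4

The loop is type 0, so e_ss(step) = 1/(1 + K_pos) with K_pos = K_p·G(0).
G(0) = 0.3415. Require 1/(1 + K_p·0.3415) = 0.1, so 1 + 0.3415·K_p = 10.
K_p = (10 − 1)/0.3415 = 26.4.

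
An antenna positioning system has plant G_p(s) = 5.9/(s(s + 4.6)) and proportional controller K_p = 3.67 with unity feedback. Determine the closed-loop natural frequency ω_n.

The closed-loop denominator is s(s+4.6) + 3.67·5.9 = s² + 4.6s + 21.65.
So ω_n² = 21.65 ⇒ ω_n = 4.653 rad/s, and ζ = 4.6/(2ω_n) = 0.494.

ω_n = 4.65 rad/s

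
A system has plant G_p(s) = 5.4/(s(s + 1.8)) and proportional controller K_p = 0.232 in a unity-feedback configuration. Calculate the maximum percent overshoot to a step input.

Closed-loop characteristic equation: s² + 1.8s + 1.253 = 0, so ω_n = 1.119 rad/s and ζ = 1.8/(2·1.119) = 0.8041.
%OS = 100·exp(−πζ/√(1−ζ²)) = 100·exp(−π·0.8041/√0.3534) = 1.43%.

1.43%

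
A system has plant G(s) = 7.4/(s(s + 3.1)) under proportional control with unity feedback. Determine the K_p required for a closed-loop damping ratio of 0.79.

K_p = 0.52

Closed-loop characteristic equation: s² + 3.1s + K_p·7.4 = 0.
So ω_n = √(7.4K_p) and 2ζω_n = 3.1, giving ζ = 3.1/(2√(7.4K_p)).
Setting ζ = 0.79: √(7.4K_p) = 3.1/(2·0.79) = 1.962, so K_p = 3.85/7.4 = 0.52.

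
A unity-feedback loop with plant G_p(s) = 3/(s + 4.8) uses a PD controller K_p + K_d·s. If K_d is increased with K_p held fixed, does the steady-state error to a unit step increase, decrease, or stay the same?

unchanged

K_d affects only the transient (the s-coefficient); the DC loop gain, and hence e_ss, depends only on K_p.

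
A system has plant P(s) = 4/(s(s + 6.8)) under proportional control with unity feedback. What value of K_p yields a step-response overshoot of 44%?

From %OS = 100·exp(−πζ/√(1−ζ²)) = 44%, ζ = −ln(0.44)/√(π²+ln²(0.44)) = 0.2528.
Characteristic equation s² + 6.8s + 4K_p = 0 gives ζ = 6.8/(2√(4K_p)).
Setting ζ = 0.2528: √(4K_p) = 6.8/(2·0.2528) = 13.45, so K_p = 180.8/4 = 45.2.

K_p = 45.2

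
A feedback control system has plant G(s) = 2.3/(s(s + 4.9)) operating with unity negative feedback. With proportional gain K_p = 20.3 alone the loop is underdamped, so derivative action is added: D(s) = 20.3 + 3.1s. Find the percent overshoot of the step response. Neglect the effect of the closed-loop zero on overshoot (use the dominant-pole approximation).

Forward path: (20.3 + 3.1s)·2.3/(s(s+4.9)). The closed-loop characteristic equation is s² + (4.9 + 2.3·3.1)s + 2.3·20.3 = 0.
That is s² + 12.03s + 46.69 = 0, so ω_n = 6.833 rad/s and ζ = 12.03/(2·6.833) = 0.8803.
%OS = 100·exp(−πζ/√(1−ζ²)) = 0.294%.

0.294%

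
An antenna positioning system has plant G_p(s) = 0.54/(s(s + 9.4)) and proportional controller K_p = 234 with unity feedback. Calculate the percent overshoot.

23.6%

From 1 + K_pG_p(s) = 0: s² + 9.4s + 126.4 = 0 ⇒ ω_n = 11.24, ζ = 0.4181.
%OS = 100·exp(−πζ/√(1−ζ²)) = 100·exp(−π·0.4181/√0.8252) = 23.6%.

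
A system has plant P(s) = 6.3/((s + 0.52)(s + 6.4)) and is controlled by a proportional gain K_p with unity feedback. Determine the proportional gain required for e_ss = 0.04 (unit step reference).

K_p = 12.7

The loop is type 0, so e_ss(step) = 1/(1 + K_pos) with K_pos = K_p·P(0).
P(0) = 1.893. Require 1/(1 + K_p·1.893) = 0.04, so 1 + 1.893·K_p = 25.
K_p = (25 − 1)/1.893 = 12.7.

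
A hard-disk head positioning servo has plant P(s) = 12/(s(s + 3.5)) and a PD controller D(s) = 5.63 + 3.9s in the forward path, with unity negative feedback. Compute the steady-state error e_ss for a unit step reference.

0

The open loop D(s)P(s) has a pole at the origin (type 1), so the static position error constant is infinite and e_ss = 1/(1+∞) = 0.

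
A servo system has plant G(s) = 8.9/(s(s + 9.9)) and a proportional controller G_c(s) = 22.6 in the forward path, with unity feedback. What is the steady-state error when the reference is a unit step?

The open loop G_c(s)G(s) has a pole at the origin (type 1), so the static position error constant is infinite and e_ss = 1/(1+∞) = 0.

0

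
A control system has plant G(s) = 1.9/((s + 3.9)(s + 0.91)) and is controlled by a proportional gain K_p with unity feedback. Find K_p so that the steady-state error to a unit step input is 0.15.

K_p = 10.6

Steady-state error for a unit step on this type-0 loop is 1/(1 + K_p·G(0)).
G(0) = 0.5354. Require 1/(1 + K_p·0.5354) = 0.15, so 1 + 0.5354·K_p = 6.667.
K_p = (6.667 − 1)/0.5354 = 10.6.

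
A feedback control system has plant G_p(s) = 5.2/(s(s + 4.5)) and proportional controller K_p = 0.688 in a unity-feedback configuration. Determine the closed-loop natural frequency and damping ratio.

ω_n = 1.89 rad/s, ζ = 1.19

The closed-loop denominator is s(s+4.5) + 0.688·5.2 = s² + 4.5s + 3.578.
So ω_n² = 3.578 ⇒ ω_n = 1.891 rad/s, and ζ = 4.5/(2ω_n) = 1.19.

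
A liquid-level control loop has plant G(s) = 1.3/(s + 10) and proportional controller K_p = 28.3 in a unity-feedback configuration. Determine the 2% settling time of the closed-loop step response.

Closed-loop transfer function: T(s) = K_p·G(s)/(1 + K_p·G(s)) = 36.79/(s + 10 + 36.79) = 36.79/(s + 46.79).
Time constant τ = 1/46.79 = 0.02137 s, so the 2% settling time is about 4τ = 0.0855 s.

T_s ≈ 0.0855 s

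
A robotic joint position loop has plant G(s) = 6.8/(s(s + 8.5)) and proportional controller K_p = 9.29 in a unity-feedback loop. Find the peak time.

From 1 + K_pG(s) = 0: s² + 8.5s + 63.17 = 0 ⇒ ω_n = 7.948, ζ = 0.5347.
Damped frequency ω_d = ω_n√(1−ζ²) = 6.716 rad/s, so peak time T_p = π/ω_d = 0.468 s.

T_p = 0.468 s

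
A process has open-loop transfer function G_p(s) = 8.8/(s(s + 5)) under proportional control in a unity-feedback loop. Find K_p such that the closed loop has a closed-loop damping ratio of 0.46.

Closed-loop characteristic equation: s² + 5s + K_p·8.8 = 0.
So ω_n = √(8.8K_p) and 2ζω_n = 5, giving ζ = 5/(2√(8.8K_p)).
Setting ζ = 0.46: √(8.8K_p) = 5/(2·0.46) = 5.435, so K_p = 29.54/8.8 = 3.36.

K_p = 3.36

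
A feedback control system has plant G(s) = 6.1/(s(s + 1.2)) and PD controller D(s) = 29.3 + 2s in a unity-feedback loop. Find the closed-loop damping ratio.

Forward path: (29.3 + 2s)·6.1/(s(s+1.2)). The closed-loop characteristic equation is s² + (1.2 + 6.1·2)s + 6.1·29.3 = 0.
That is s² + 13.4s + 178.7 = 0, so ω_n = 13.37 rad/s and ζ = 13.4/(2·13.37) = 0.5012.

ζ = 0.501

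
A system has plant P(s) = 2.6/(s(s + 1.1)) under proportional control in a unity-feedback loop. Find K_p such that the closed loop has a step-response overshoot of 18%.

K_p = 0.507

From %OS = 100·exp(−πζ/√(1−ζ²)) = 18%, ζ = −ln(0.18)/√(π²+ln²(0.18)) = 0.4791.
Characteristic equation s² + 1.1s + 2.6K_p = 0 gives ζ = 1.1/(2√(2.6K_p)).
Setting ζ = 0.4791: √(2.6K_p) = 1.1/(2·0.4791) = 1.148, so K_p = 1.318/2.6 = 0.507.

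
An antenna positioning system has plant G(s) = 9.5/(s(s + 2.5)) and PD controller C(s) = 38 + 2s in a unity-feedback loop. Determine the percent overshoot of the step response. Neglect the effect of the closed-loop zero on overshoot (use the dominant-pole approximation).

Forward path: (38 + 2s)·9.5/(s(s+2.5)). The closed-loop characteristic equation is s² + (2.5 + 9.5·2)s + 9.5·38 = 0.
That is s² + 21.5s + 361 = 0, so ω_n = 19 rad/s and ζ = 21.5/(2·19) = 0.5658.
%OS = 100·exp(−πζ/√(1−ζ²)) = 11.6%.

11.6%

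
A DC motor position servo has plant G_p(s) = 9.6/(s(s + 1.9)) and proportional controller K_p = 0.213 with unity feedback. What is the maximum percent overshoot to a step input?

6.13%

Closed-loop characteristic equation: s² + 1.9s + 2.045 = 0, so ω_n = 1.43 rad/s and ζ = 1.9/(2·1.43) = 0.6644.
%OS = 100·exp(−πζ/√(1−ζ²)) = 100·exp(−π·0.6644/√0.5586) = 6.13%.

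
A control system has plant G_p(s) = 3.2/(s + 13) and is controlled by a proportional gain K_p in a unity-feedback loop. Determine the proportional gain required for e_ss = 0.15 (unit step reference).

For a type-0 loop with proportional control, e_ss = 1/(1 + K_p·G_p(0)).
G_p(0) = 0.2462. Require 1/(1 + K_p·0.2462) = 0.15, so 1 + 0.2462·K_p = 6.667.
K_p = (6.667 − 1)/0.2462 = 23.

K_p = 23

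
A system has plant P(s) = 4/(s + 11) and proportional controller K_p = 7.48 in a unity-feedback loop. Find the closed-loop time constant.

Closed-loop transfer function: T(s) = K_p·P(s)/(1 + K_p·P(s)) = 29.92/(s + 11 + 29.92) = 29.92/(s + 40.92).
Time constant τ = 1/40.92 = 0.0244 s.

τ = 0.0244 s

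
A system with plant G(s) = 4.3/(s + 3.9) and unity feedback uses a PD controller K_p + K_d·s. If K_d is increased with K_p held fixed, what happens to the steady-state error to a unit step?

unchanged

At s = 0 the derivative term contributes nothing: C(0) = K_p regardless of K_d, so K_pos = K_p·G(0) and e_ss are unchanged.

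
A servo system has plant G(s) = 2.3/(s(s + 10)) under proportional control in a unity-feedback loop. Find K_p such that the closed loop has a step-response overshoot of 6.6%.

From %OS = 100·exp(−πζ/√(1−ζ²)) = 6.6%, ζ = −ln(0.066)/√(π²+ln²(0.066)) = 0.6543.
Characteristic equation s² + 10s + 2.3K_p = 0 gives ζ = 10/(2√(2.3K_p)).
Setting ζ = 0.6543: √(2.3K_p) = 10/(2·0.6543) = 7.642, so K_p = 58.4/2.3 = 25.4.

K_p = 25.4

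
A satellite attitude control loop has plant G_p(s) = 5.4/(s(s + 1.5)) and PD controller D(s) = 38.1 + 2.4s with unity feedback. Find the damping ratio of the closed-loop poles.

ζ = 0.504

Forward path: (38.1 + 2.4s)·5.4/(s(s+1.5)). The closed-loop characteristic equation is s² + (1.5 + 5.4·2.4)s + 5.4·38.1 = 0.
That is s² + 14.46s + 205.7 = 0, so ω_n = 14.34 rad/s and ζ = 14.46/(2·14.34) = 0.5041.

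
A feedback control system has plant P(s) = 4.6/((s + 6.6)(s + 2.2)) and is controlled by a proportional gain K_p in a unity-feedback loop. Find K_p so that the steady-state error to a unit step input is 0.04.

Steady-state error for a unit step on this type-0 loop is 1/(1 + K_p·P(0)).
P(0) = 0.3168. Require 1/(1 + K_p·0.3168) = 0.04, so 1 + 0.3168·K_p = 25.
K_p = (25 − 1)/0.3168 = 75.8.

K_p = 75.8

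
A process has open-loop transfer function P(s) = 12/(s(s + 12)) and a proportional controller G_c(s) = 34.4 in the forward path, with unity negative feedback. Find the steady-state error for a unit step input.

The open loop G_c(s)P(s) has a pole at the origin (type 1), so the static position error constant is infinite and e_ss = 1/(1+∞) = 0.

0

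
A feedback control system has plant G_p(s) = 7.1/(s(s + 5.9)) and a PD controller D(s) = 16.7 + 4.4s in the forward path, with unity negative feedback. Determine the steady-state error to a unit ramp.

The loop has one pole at the origin (type 1). Velocity error constant K_v = lim_{s→0} s·D(s)G_p(s) = 16.7·7.1/5.9 = 20.1.
Steady-state error to a unit ramp: e_ss = 1/K_v = 0.0498.

0.0498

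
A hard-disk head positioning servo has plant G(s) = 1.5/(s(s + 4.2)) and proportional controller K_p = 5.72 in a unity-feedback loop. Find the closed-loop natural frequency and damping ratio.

ω_n = 2.93 rad/s, ζ = 0.717

With unity feedback the closed-loop characteristic equation is s² + 4.2s + 5.72·1.5 = s² + 4.2s + 8.58 = 0.
So ω_n² = 8.58 ⇒ ω_n = 2.929 rad/s, and ζ = 4.2/(2ω_n) = 0.717.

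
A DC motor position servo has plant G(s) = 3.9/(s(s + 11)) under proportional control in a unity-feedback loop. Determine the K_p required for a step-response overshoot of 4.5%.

From %OS = 100·exp(−πζ/√(1−ζ²)) = 4.5%, ζ = −ln(0.045)/√(π²+ln²(0.045)) = 0.7025.
Characteristic equation s² + 11s + 3.9K_p = 0 gives ζ = 11/(2√(3.9K_p)).
Setting ζ = 0.7025: √(3.9K_p) = 11/(2·0.7025) = 7.829, so K_p = 61.3/3.9 = 15.7.

K_p = 15.7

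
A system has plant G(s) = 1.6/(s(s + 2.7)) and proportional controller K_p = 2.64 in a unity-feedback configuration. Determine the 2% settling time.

Closed-loop characteristic equation: s² + 2.7s + 4.224 = 0, so ω_n = 2.055 rad/s and ζ = 2.7/(2·2.055) = 0.6569.
2% settling time T_s ≈ 4/(ζω_n) = 4/1.35 = 2.96 s.

T_s ≈ 2.96 s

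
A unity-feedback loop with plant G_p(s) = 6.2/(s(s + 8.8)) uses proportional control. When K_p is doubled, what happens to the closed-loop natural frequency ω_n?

ω_n = √(6.2·K_p), which grows with K_p.

increase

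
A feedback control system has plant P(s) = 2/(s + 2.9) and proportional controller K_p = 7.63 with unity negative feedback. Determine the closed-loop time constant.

τ = 0.0551 s

Closed-loop transfer function: T(s) = K_p·P(s)/(1 + K_p·P(s)) = 15.26/(s + 2.9 + 15.26) = 15.26/(s + 18.16).
Time constant τ = 1/18.16 = 0.0551 s.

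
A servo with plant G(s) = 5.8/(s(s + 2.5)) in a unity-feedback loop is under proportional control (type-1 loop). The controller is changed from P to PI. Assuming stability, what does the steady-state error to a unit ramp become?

The integrator raises the loop to type 2, so K_v → ∞ and e_ss to a ramp is zero.

0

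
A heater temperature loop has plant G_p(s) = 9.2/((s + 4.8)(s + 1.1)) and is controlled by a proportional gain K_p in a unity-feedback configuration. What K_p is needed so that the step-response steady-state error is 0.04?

For a type-0 loop with proportional control, e_ss = 1/(1 + K_p·G_p(0)).
G_p(0) = 1.742. Require 1/(1 + K_p·1.742) = 0.04, so 1 + 1.742·K_p = 25.
K_p = (25 − 1)/1.742 = 13.8.

K_p = 13.8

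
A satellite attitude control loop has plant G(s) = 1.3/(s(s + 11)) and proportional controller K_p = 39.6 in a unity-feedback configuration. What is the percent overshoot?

2.35%

From 1 + K_pG(s) = 0: s² + 11s + 51.48 = 0 ⇒ ω_n = 7.175, ζ = 0.7666.
%OS = 100·exp(−πζ/√(1−ζ²)) = 100·exp(−π·0.7666/√0.4124) = 2.35%.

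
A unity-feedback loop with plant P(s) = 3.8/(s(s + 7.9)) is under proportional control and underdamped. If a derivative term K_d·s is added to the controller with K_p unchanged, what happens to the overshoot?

With PD the characteristic equation becomes s² + (a + K·K_d)s + K·K_p = 0; the damping term grows, ζ rises, overshoot falls.

decrease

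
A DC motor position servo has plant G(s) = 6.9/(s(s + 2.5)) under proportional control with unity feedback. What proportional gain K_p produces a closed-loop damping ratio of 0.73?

Closed-loop characteristic equation: s² + 2.5s + K_p·6.9 = 0.
So ω_n = √(6.9K_p) and 2ζω_n = 2.5, giving ζ = 2.5/(2√(6.9K_p)).
Setting ζ = 0.73: √(6.9K_p) = 2.5/(2·0.73) = 1.712, so K_p = 2.932/6.9 = 0.425.

K_p = 0.425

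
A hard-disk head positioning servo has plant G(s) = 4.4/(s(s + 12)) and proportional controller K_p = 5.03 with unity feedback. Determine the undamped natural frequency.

1 + K_p·G(s) = 0 gives s² + 12s + 22.13 = 0.
Matching s² + 2ζω_n s + ω_n²: ω_n = √22.13 = 4.704 rad/s and 2ζω_n = 12, so ζ = 12/(2·4.704) = 1.28.

ω_n = 4.7 rad/s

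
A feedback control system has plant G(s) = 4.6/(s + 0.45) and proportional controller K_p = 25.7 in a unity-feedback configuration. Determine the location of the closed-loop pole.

s = -118.7

Closed-loop transfer function: T(s) = K_p·G(s)/(1 + K_p·G(s)) = 118.2/(s + 0.45 + 118.2) = 118.2/(s + 118.7).
The closed-loop pole is at s = −118.7.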